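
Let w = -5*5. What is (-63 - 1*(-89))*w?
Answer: -650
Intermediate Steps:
w = -25
(-63 - 1*(-89))*w = (-63 - 1*(-89))*(-25) = (-63 + 89)*(-25) = 26*(-25) = -650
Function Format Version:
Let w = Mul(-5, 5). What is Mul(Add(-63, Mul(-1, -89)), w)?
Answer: -650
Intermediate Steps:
w = -25
Mul(Add(-63, Mul(-1, -89)), w) = Mul(Add(-63, Mul(-1, -89)), -25) = Mul(Add(-63, 89), -25) = Mul(26, -25) = -650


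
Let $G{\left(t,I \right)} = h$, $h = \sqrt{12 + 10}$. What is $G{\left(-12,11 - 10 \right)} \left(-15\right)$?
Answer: $- 15 \sqrt{22} \approx -70.356$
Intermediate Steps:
$h = \sqrt{22} \approx 4.6904$
$G{\left(t,I \right)} = \sqrt{22}$
$G{\left(-12,11 - 10 \right)} \left(-15\right) = \sqrt{22} \left(-15\right) = - 15 \sqrt{22}$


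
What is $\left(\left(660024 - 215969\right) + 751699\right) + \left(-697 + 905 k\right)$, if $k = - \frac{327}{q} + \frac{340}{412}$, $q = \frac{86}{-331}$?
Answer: $\frac{20681742411}{8858} \approx 2.3348 \cdot 10^{6}$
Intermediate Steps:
$q = - \frac{86}{331}$ ($q = 86 \left(- \frac{1}{331}\right) = - \frac{86}{331} \approx -0.25982$)
$k = \frac{11155721}{8858}$ ($k = - \frac{327}{- \frac{86}{331}} + \frac{340}{412} = \left(-327\right) \left(- \frac{331}{86}\right) + 340 \cdot \frac{1}{412} = \frac{108237}{86} + \frac{85}{103} = \frac{11155721}{8858} \approx 1259.4$)
$\left(\left(660024 - 215969\right) + 751699\right) + \left(-697 + 905 k\right) = \left(\left(660024 - 215969\right) + 751699\right) + \left(-697 + 905 \cdot \frac{11155721}{8858}\right) = \left(444055 + 751699\right) + \left(-697 + \frac{10095927505}{8858}\right) = 1195754 + \frac{10089753479}{8858} = \frac{20681742411}{8858}$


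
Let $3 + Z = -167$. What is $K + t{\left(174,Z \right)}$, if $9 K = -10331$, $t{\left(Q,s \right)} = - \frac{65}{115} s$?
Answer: $- \frac{217723}{207} \approx -1051.8$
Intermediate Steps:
$Z = -170$ ($Z = -3 - 167 = -170$)
$t{\left(Q,s \right)} = - \frac{13 s}{23}$ ($t{\left(Q,s \right)} = \left(-65\right) \frac{1}{115} s = - \frac{13 s}{23}$)
$K = - \frac{10331}{9}$ ($K = \frac{1}{9} \left(-10331\right) = - \frac{10331}{9} \approx -1147.9$)
$K + t{\left(174,Z \right)} = - \frac{10331}{9} - - \frac{2210}{23} = - \frac{10331}{9} + \frac{2210}{23} = - \frac{217723}{207}$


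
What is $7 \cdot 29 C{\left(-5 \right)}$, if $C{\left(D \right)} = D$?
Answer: $-1015$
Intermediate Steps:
$7 \cdot 29 C{\left(-5 \right)} = 7 \cdot 29 \left(-5\right) = 203 \left(-5\right) = -1015$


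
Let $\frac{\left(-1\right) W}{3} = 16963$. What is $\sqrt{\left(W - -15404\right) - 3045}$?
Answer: $i \sqrt{38530} \approx 196.29 i$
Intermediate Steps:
$W = -50889$ ($W = \left(-3\right) 16963 = -50889$)
$\sqrt{\left(W - -15404\right) - 3045} = \sqrt{\left(-50889 - -15404\right) - 3045} = \sqrt{\left(-50889 + 15404\right) - 3045} = \sqrt{-35485 - 3045} = \sqrt{-38530} = i \sqrt{38530}$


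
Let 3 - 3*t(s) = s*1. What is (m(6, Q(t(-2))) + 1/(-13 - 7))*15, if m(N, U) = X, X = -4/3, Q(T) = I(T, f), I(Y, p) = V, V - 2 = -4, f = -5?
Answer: -83/4 ≈ -20.750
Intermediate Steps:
t(s) = 1 - s/3
V = -2 (V = 2 - 4 = -2)
I(Y, p) = -2
Q(T) = -2
X = -4/3 (X = -4*1/3 = -4/3 ≈ -1.3333)
m(N, U) = -4/3
(m(6, Q(t(-2))) + 1/(-13 - 7))*15 = (-4/3 + 1/(-13 - 7))*15 = (-4/3 + 1/(-20))*15 = (-4/3 - 1/20)*15 = -83/60*15 = -83/4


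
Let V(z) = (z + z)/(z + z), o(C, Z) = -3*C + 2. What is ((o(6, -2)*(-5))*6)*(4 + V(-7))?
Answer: 2400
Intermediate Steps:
o(C, Z) = 2 - 3*C
V(z) = 1 (V(z) = (2*z)/((2*z)) = (2*z)*(1/(2*z)) = 1)
((o(6, -2)*(-5))*6)*(4 + V(-7)) = (((2 - 3*6)*(-5))*6)*(4 + 1) = (((2 - 18)*(-5))*6)*5 = (-16*(-5)*6)*5 = (80*6)*5 = 480*5 = 2400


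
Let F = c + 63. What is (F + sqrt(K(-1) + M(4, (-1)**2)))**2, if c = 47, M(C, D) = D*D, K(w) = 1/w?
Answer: 12100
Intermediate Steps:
M(C, D) = D**2
F = 110 (F = 47 + 63 = 110)
(F + sqrt(K(-1) + M(4, (-1)**2)))**2 = (110 + sqrt(1/(-1) + ((-1)**2)**2))**2 = (110 + sqrt(-1 + 1**2))**2 = (110 + sqrt(-1 + 1))**2 = (110 + sqrt(0))**2 = (110 + 0)**2 = 110**2 = 12100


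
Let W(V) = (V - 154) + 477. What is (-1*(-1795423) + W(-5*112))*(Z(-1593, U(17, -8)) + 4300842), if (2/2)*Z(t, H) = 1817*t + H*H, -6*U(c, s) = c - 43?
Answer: 22722419589748/9 ≈ 2.5247e+12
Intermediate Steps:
U(c, s) = 43/6 - c/6 (U(c, s) = -(c - 43)/6 = -(-43 + c)/6 = 43/6 - c/6)
Z(t, H) = H² + 1817*t (Z(t, H) = 1817*t + H*H = 1817*t + H² = H² + 1817*t)
W(V) = 323 + V (W(V) = (-154 + V) + 477 = 323 + V)
(-1*(-1795423) + W(-5*112))*(Z(-1593, U(17, -8)) + 4300842) = (-1*(-1795423) + (323 - 5*112))*(((43/6 - ⅙*17)² + 1817*(-1593)) + 4300842) = (1795423 + (323 - 560))*(((43/6 - 17/6)² - 2894481) + 4300842) = (1795423 - 237)*(((13/3)² - 2894481) + 4300842) = 1795186*((169/9 - 2894481) + 4300842) = 1795186*(-26050160/9 + 4300842) = 1795186*(12657418/9) = 22722419589748/9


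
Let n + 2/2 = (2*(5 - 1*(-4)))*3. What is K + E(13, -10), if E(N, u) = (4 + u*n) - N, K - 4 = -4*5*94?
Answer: -2415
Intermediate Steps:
n = 53 (n = -1 + (2*(5 - 1*(-4)))*3 = -1 + (2*(5 + 4))*3 = -1 + (2*9)*3 = -1 + 18*3 = -1 + 54 = 53)
K = -1876 (K = 4 - 4*5*94 = 4 - 20*94 = 4 - 1880 = -1876)
E(N, u) = 4 - N + 53*u (E(N, u) = (4 + u*53) - N = (4 + 53*u) - N = 4 - N + 53*u)
K + E(13, -10) = -1876 + (4 - 1*13 + 53*(-10)) = -1876 + (4 - 13 - 530) = -1876 - 539 = -2415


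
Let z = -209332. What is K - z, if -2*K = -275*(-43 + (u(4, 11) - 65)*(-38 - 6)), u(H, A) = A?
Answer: 1060239/2 ≈ 5.3012e+5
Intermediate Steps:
K = 641575/2 (K = -(-275)*(-43 + (11 - 65)*(-38 - 6))/2 = -(-275)*(-43 - 54*(-44))/2 = -(-275)*(-43 + 2376)/2 = -(-275)*2333/2 = -1/2*(-641575) = 641575/2 ≈ 3.2079e+5)
K - z = 641575/2 - 1*(-209332) = 641575/2 + 209332 = 1060239/2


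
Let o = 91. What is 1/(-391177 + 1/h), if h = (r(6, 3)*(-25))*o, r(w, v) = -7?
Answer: -15925/6229493724 ≈ -2.5564e-6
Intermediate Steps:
h = 15925 (h = -7*(-25)*91 = 175*91 = 15925)
1/(-391177 + 1/h) = 1/(-391177 + 1/15925) = 1/(-6229493724/15925) = -15925/6229493724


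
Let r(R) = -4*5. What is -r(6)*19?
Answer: 380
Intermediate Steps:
r(R) = -20
-r(6)*19 = -(-20)*19 = -1*(-380) = 380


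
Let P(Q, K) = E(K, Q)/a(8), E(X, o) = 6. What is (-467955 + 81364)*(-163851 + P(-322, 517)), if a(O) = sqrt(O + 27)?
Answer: 63343321941 - 2319546*sqrt(35)/35 ≈ 6.3343e+10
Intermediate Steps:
a(O) = sqrt(27 + O)
P(Q, K) = 6*sqrt(35)/35 (P(Q, K) = 6/(sqrt(27 + 8)) = 6/(sqrt(35)) = 6*(sqrt(35)/35) = 6*sqrt(35)/35)
(-467955 + 81364)*(-163851 + P(-322, 517)) = (-467955 + 81364)*(-163851 + 6*sqrt(35)/35) = -386591*(-163851 + 6*sqrt(35)/35) = 63343321941 - 2319546*sqrt(35)/35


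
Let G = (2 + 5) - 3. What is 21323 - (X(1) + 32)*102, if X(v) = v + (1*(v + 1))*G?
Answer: 17141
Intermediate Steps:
G = 4 (G = 7 - 3 = 4)
X(v) = 4 + 5*v (X(v) = v + (1*(v + 1))*4 = v + (1*(1 + v))*4 = v + (1 + v)*4 = v + (4 + 4*v) = 4 + 5*v)
21323 - (X(1) + 32)*102 = 21323 - ((4 + 5*1) + 32)*102 = 21323 - ((4 + 5) + 32)*102 = 21323 - (9 + 32)*102 = 21323 - 41*102 = 21323 - 1*4182 = 21323 - 4182 = 17141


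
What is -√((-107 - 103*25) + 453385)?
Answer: -√450703 ≈ -671.34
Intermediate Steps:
-√((-107 - 103*25) + 453385) = -√((-107 - 2575) + 453385) = -√(-2682 + 453385) = -√450703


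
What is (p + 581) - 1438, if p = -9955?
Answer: -10812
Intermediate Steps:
(p + 581) - 1438 = (-9955 + 581) - 1438 = -9374 - 1438 = -10812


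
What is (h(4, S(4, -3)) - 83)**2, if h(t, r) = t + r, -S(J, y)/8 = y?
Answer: 3025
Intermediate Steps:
S(J, y) = -8*y
h(t, r) = r + t
(h(4, S(4, -3)) - 83)**2 = ((-8*(-3) + 4) - 83)**2 = ((24 + 4) - 83)**2 = (28 - 83)**2 = (-55)**2 = 3025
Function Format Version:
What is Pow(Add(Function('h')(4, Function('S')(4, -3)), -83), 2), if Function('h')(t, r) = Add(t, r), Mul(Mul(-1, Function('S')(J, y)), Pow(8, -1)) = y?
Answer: 3025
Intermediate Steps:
Function('S')(J, y) = Mul(-8, y)
Function('h')(t, r) = Add(r, t)
Pow(Add(Function('h')(4, Function('S')(4, -3)), -83), 2) = Pow(Add(Add(Mul(-8, -3), 4), -83), 2) = Pow(Add(Add(24, 4), -83), 2) = Pow(Add(28, -83), 2) = Pow(-55, 2) = 3025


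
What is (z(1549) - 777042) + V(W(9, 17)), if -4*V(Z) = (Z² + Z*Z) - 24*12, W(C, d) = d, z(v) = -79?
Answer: -1554387/2 ≈ -7.7719e+5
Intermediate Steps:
V(Z) = 72 - Z²/2 (V(Z) = -((Z² + Z*Z) - 24*12)/4 = -((Z² + Z²) - 288)/4 = -(2*Z² - 288)/4 = -(-288 + 2*Z²)/4 = 72 - Z²/2)
(z(1549) - 777042) + V(W(9, 17)) = (-79 - 777042) + (72 - ½*17²) = -777121 + (72 - ½*289) = -777121 + (72 - 289/2) = -777121 - 145/2 = -1554387/2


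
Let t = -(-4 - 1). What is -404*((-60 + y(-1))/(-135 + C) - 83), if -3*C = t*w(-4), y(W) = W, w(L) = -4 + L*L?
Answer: 5172816/155 ≈ 33373.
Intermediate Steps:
w(L) = -4 + L²
t = 5 (t = -1*(-5) = 5)
C = -20 (C = -5*(-4 + (-4)²)/3 = -5*(-4 + 16)/3 = -5*12/3 = -⅓*60 = -20)
-404*((-60 + y(-1))/(-135 + C) - 83) = -404*((-60 - 1)/(-135 - 20) - 83) = -404*(-61/(-155) - 83) = -404*(-61*(-1/155) - 83) = -404*(61/155 - 83) = -404*(-12804/155) = 5172816/155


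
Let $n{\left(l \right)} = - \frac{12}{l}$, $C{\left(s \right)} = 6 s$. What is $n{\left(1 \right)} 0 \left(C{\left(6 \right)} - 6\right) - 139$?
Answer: $-139$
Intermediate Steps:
$n{\left(1 \right)} 0 \left(C{\left(6 \right)} - 6\right) - 139 = - \frac{12}{1} \cdot 0 \left(6 \cdot 6 - 6\right) - 139 = \left(-12\right) 1 \cdot 0 \left(36 - 6\right) - 139 = - 12 \cdot 0 \cdot 30 - 139 = \left(-12\right) 0 - 139 = 0 - 139 = -139$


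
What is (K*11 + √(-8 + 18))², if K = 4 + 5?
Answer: (99 + √10)² ≈ 10437.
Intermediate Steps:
K = 9
(K*11 + √(-8 + 18))² = (9*11 + √(-8 + 18))² = (99 + √10)²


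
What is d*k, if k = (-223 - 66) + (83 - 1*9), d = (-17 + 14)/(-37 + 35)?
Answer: -645/2 ≈ -322.50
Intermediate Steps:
d = 3/2 (d = -3/(-2) = -3*(-1/2) = 3/2 ≈ 1.5000)
k = -215 (k = -289 + (83 - 9) = -289 + 74 = -215)
d*k = (3/2)*(-215) = -645/2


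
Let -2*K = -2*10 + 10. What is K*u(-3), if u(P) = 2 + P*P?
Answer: 55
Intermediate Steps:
u(P) = 2 + P²
K = 5 (K = -(-2*10 + 10)/2 = -(-20 + 10)/2 = -½*(-10) = 5)
K*u(-3) = 5*(2 + (-3)²) = 5*(2 + 9) = 5*11 = 55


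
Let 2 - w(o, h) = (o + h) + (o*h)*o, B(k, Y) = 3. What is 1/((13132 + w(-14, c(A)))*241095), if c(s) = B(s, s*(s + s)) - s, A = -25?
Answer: 1/1840037040 ≈ 5.4347e-10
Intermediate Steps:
c(s) = 3 - s
w(o, h) = 2 - h - o - h*o**2 (w(o, h) = 2 - ((o + h) + (o*h)*o) = 2 - ((h + o) + (h*o)*o) = 2 - ((h + o) + h*o**2) = 2 - (h + o + h*o**2) = 2 + (-h - o - h*o**2) = 2 - h - o - h*o**2)
1/((13132 + w(-14, c(A)))*241095) = 1/((13132 + (2 - (3 - 1*(-25)) - 1*(-14) - 1*(3 - 1*(-25))*(-14)**2))*241095) = (1/241095)/(13132 + (2 - (3 + 25) + 14 - 1*(3 + 25)*196)) = (1/241095)/(13132 + (2 - 1*28 + 14 - 1*28*196)) = (1/241095)/(13132 + (2 - 28 + 14 - 5488)) = (1/241095)/(13132 - 5500) = (1/241095)/7632 = (1/7632)*(1/241095) = 1/1840037040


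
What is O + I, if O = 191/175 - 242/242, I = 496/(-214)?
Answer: -41688/18725 ≈ -2.2263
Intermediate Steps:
I = -248/107 (I = 496*(-1/214) = -248/107 ≈ -2.3178)
O = 16/175 (O = 191*(1/175) - 242*1/242 = 191/175 - 1 = 16/175 ≈ 0.091429)
O + I = 16/175 - 248/107 = -41688/18725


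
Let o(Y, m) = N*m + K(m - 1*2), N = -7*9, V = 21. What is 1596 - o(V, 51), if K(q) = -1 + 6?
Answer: 4804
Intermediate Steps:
K(q) = 5
N = -63
o(Y, m) = 5 - 63*m (o(Y, m) = -63*m + 5 = 5 - 63*m)
1596 - o(V, 51) = 1596 - (5 - 63*51) = 1596 - (5 - 3213) = 1596 - 1*(-3208) = 1596 + 3208 = 4804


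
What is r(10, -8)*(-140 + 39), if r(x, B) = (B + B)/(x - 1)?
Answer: 1616/9 ≈ 179.56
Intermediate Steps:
r(x, B) = 2*B/(-1 + x) (r(x, B) = (2*B)/(-1 + x) = 2*B/(-1 + x))
r(10, -8)*(-140 + 39) = (2*(-8)/(-1 + 10))*(-140 + 39) = (2*(-8)/9)*(-101) = (2*(-8)*(⅑))*(-101) = -16/9*(-101) = 1616/9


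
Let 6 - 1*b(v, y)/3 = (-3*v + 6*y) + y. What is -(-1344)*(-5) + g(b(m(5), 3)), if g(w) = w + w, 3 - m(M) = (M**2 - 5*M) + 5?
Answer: -6846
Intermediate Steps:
m(M) = -2 - M**2 + 5*M (m(M) = 3 - ((M**2 - 5*M) + 5) = 3 - (5 + M**2 - 5*M) = 3 + (-5 - M**2 + 5*M) = -2 - M**2 + 5*M)
b(v, y) = 18 - 21*y + 9*v (b(v, y) = 18 - 3*((-3*v + 6*y) + y) = 18 - 3*(-3*v + 7*y) = 18 + (-21*y + 9*v) = 18 - 21*y + 9*v)
g(w) = 2*w
-(-1344)*(-5) + g(b(m(5), 3)) = -(-1344)*(-5) + 2*(18 - 21*3 + 9*(-2 - 1*5**2 + 5*5)) = -96*70 + 2*(18 - 63 + 9*(-2 - 1*25 + 25)) = -6720 + 2*(18 - 63 + 9*(-2 - 25 + 25)) = -6720 + 2*(18 - 63 + 9*(-2)) = -6720 + 2*(18 - 63 - 18) = -6720 + 2*(-63) = -6720 - 126 = -6846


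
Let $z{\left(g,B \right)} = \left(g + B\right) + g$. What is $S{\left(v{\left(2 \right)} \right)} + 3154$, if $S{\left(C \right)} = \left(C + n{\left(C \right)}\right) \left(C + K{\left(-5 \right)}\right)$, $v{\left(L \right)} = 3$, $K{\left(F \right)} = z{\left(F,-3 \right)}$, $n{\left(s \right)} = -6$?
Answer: $3184$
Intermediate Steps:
$z{\left(g,B \right)} = B + 2 g$ ($z{\left(g,B \right)} = \left(B + g\right) + g = B + 2 g$)
$K{\left(F \right)} = -3 + 2 F$
$S{\left(C \right)} = \left(-13 + C\right) \left(-6 + C\right)$ ($S{\left(C \right)} = \left(C - 6\right) \left(C + \left(-3 + 2 \left(-5\right)\right)\right) = \left(-6 + C\right) \left(C - 13\right) = \left(-6 + C\right) \left(-13 + C\right) = \left(-13 + C\right) \left(-6 + C\right)$)
$S{\left(v{\left(2 \right)} \right)} + 3154 = \left(78 + 3^{2} - 57\right) + 3154 = \left(78 + 9 - 57\right) + 3154 = 30 + 3154 = 3184$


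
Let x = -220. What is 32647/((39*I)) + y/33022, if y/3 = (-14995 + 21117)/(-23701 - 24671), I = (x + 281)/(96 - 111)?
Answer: -43456973249913/211115127652 ≈ -205.84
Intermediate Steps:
I = -61/15 (I = (-220 + 281)/(96 - 111) = 61/(-15) = 61*(-1/15) = -61/15 ≈ -4.0667)
y = -3061/8062 (y = 3*((-14995 + 21117)/(-23701 - 24671)) = 3*(6122/(-48372)) = 3*(6122*(-1/48372)) = 3*(-3061/24186) = -3061/8062 ≈ -0.37968)
32647/((39*I)) + y/33022 = 32647/((39*(-61/15))) - 3061/8062/33022 = 32647/(-793/5) - 3061/8062*1/33022 = 32647*(-5/793) - 3061/266223364 = -163235/793 - 3061/266223364 = -43456973249913/211115127652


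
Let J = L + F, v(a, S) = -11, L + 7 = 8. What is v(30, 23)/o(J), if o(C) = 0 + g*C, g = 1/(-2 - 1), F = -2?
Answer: -33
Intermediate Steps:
L = 1 (L = -7 + 8 = 1)
g = -⅓ (g = 1/(-3) = -⅓ ≈ -0.33333)
J = -1 (J = 1 - 2 = -1)
o(C) = -C/3 (o(C) = 0 - C/3 = -C/3)
v(30, 23)/o(J) = -11/((-⅓*(-1))) = -11/⅓ = -11*3 = -33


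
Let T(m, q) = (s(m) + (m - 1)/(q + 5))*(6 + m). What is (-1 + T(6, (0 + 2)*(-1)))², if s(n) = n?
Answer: 8281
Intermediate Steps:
T(m, q) = (6 + m)*(m + (-1 + m)/(5 + q)) (T(m, q) = (m + (m - 1)/(q + 5))*(6 + m) = (m + (-1 + m)/(5 + q))*(6 + m) = (6 + m)*(m + (-1 + m)/(5 + q)))
(-1 + T(6, (0 + 2)*(-1)))² = (-1 + (-6 + 6*6² + 35*6 + ((0 + 2)*(-1))*6² + 6*6*((0 + 2)*(-1)))/(5 + (0 + 2)*(-1)))² = (-1 + (-6 + 6*36 + 210 + (2*(-1))*36 + 6*6*(2*(-1)))/(5 + 2*(-1)))² = (-1 + (-6 + 216 + 210 - 2*36 + 6*6*(-2))/(5 - 2))² = (-1 + (-6 + 216 + 210 - 72 - 72)/3)² = (-1 + (⅓)*276)² = (-1 + 92)² = 91² = 8281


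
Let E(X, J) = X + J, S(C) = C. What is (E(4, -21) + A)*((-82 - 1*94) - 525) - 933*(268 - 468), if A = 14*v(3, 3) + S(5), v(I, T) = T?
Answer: 165570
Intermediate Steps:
E(X, J) = J + X
A = 47 (A = 14*3 + 5 = 42 + 5 = 47)
(E(4, -21) + A)*((-82 - 1*94) - 525) - 933*(268 - 468) = ((-21 + 4) + 47)*((-82 - 1*94) - 525) - 933*(268 - 468) = (-17 + 47)*((-82 - 94) - 525) - 933*(-200) = 30*(-176 - 525) - 1*(-186600) = 30*(-701) + 186600 = -21030 + 186600 = 165570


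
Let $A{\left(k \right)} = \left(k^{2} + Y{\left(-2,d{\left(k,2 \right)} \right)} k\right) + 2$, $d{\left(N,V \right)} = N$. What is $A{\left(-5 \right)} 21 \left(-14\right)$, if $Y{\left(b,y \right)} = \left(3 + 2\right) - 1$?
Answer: $-2058$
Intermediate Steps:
$Y{\left(b,y \right)} = 4$ ($Y{\left(b,y \right)} = 5 - 1 = 4$)
$A{\left(k \right)} = 2 + k^{2} + 4 k$ ($A{\left(k \right)} = \left(k^{2} + 4 k\right) + 2 = 2 + k^{2} + 4 k$)
$A{\left(-5 \right)} 21 \left(-14\right) = \left(2 + \left(-5\right)^{2} + 4 \left(-5\right)\right) 21 \left(-14\right) = \left(2 + 25 - 20\right) 21 \left(-14\right) = 7 \cdot 21 \left(-14\right) = 147 \left(-14\right) = -2058$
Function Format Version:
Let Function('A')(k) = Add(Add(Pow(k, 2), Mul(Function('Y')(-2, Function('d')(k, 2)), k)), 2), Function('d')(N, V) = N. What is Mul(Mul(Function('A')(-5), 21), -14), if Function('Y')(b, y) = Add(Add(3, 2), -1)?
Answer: -2058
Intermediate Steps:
Function('Y')(b, y) = 4 (Function('Y')(b, y) = Add(5, -1) = 4)
Function('A')(k) = Add(2, Pow(k, 2), Mul(4, k)) (Function('A')(k) = Add(Add(Pow(k, 2), Mul(4, k)), 2) = Add(2, Pow(k, 2), Mul(4, k)))
Mul(Mul(Function('A')(-5), 21), -14) = Mul(Mul(Add(2, Pow(-5, 2), Mul(4, -5)), 21), -14) = Mul(Mul(Add(2, 25, -20), 21), -14) = Mul(Mul(7, 21), -14) = Mul(147, -14) = -2058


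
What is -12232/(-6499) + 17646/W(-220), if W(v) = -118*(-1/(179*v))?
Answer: -2258075138572/383441 ≈ -5.8890e+6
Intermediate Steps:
W(v) = 118/(179*v) (W(v) = -(-118)/(179*v) = 118/(179*v))
-12232/(-6499) + 17646/W(-220) = -12232/(-6499) + 17646/(((118/179)/(-220))) = -12232*(-1/6499) + 17646/(((118/179)*(-1/220))) = 12232/6499 + 17646/(-59/19690) = 12232/6499 + 17646*(-19690/59) = 12232/6499 - 347449740/59 = -2258075138572/383441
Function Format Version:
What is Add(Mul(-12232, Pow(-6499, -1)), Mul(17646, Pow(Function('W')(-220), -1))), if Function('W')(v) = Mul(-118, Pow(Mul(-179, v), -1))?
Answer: Rational(-2258075138572, 383441) ≈ -5.8890e+6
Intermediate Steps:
Function('W')(v) = Mul(Rational(118, 179), Pow(v, -1)) (Function('W')(v) = Mul(-118, Mul(Rational(-1, 179), Pow(v, -1))) = Mul(Rational(118, 179), Pow(v, -1)))
Add(Mul(-12232, Pow(-6499, -1)), Mul(17646, Pow(Function('W')(-220), -1))) = Add(Mul(-12232, Pow(-6499, -1)), Mul(17646, Pow(Mul(Rational(118, 179), Pow(-220, -1)), -1))) = Add(Mul(-12232, Rational(-1, 6499)), Mul(17646, Pow(Mul(Rational(118, 179), Rational(-1, 220)), -1))) = Add(Rational(12232, 6499), Mul(17646, Pow(Rational(-59, 19690), -1))) = Add(Rational(12232, 6499), Mul(17646, Rational(-19690, 59))) = Add(Rational(12232, 6499), Rational(-347449740, 59)) = Rational(-2258075138572, 383441)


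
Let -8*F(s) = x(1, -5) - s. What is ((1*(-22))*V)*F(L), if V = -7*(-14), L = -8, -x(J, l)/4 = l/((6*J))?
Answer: 9163/3 ≈ 3054.3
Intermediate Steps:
x(J, l) = -2*l/(3*J) (x(J, l) = -4*l/(6*J) = -4*l*1/(6*J) = -2*l/(3*J))
V = 98
F(s) = -5/12 + s/8 (F(s) = -(-⅔*(-5)/1 - s)/8 = -(-⅔*(-5)*1 - s)/8 = -(10/3 - s)/8 = -5/12 + s/8)
((1*(-22))*V)*F(L) = ((1*(-22))*98)*(-5/12 + (⅛)*(-8)) = (-22*98)*(-5/12 - 1) = -2156*(-17/12) = 9163/3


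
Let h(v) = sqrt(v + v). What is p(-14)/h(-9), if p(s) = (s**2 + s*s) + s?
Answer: -63*I*sqrt(2) ≈ -89.095*I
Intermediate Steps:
h(v) = sqrt(2)*sqrt(v) (h(v) = sqrt(2*v) = sqrt(2)*sqrt(v))
p(s) = s + 2*s**2 (p(s) = (s**2 + s**2) + s = 2*s**2 + s = s + 2*s**2)
p(-14)/h(-9) = (-14*(1 + 2*(-14)))/((sqrt(2)*sqrt(-9))) = (-14*(1 - 28))/((sqrt(2)*(3*I))) = (-14*(-27))/((3*I*sqrt(2))) = 378*(-I*sqrt(2)/6) = -63*I*sqrt(2)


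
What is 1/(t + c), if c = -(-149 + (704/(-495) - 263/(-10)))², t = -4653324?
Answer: -8100/37816715641 ≈ -2.1419e-7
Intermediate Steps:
c = -124791241/8100 (c = -(-149 + (704*(-1/495) - 263*(-⅒)))² = -(-149 + (-64/45 + 263/10))² = -(-149 + 2239/90)² = -(-11171/90)² = -1*124791241/8100 = -124791241/8100 ≈ -15406.)
1/(t + c) = 1/(-4653324 - 124791241/8100) = 1/(-37816715641/8100) = -8100/37816715641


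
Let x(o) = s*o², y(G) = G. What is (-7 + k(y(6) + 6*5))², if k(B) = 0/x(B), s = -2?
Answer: 49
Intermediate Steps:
x(o) = -2*o²
k(B) = 0 (k(B) = 0/((-2*B²)) = 0*(-1/(2*B²)) = 0)
(-7 + k(y(6) + 6*5))² = (-7 + 0)² = (-7)² = 49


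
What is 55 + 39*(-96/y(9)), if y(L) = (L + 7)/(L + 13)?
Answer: -5093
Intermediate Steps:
y(L) = (7 + L)/(13 + L)
55 + 39*(-96/y(9)) = 55 + 39*(-96*(13 + 9)/(7 + 9)) = 55 + 39*(-96/(16/22)) = 55 + 39*(-96/((1/22)*16)) = 55 + 39*(-96/8/11) = 55 + 39*(-96*11/8) = 55 + 39*(-132) = 55 - 5148 = -5093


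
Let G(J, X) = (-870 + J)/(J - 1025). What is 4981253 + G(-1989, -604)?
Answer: 15013499401/3014 ≈ 4.9813e+6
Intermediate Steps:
G(J, X) = (-870 + J)/(-1025 + J)
4981253 + G(-1989, -604) = 4981253 + (-870 - 1989)/(-1025 - 1989) = 4981253 - 2859/(-3014) = 4981253 - 1/3014*(-2859) = 4981253 + 2859/3014 = 15013499401/3014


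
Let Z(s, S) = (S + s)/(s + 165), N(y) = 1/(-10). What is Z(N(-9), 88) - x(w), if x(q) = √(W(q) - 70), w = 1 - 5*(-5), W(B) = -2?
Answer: 879/1649 - 6*I*√2 ≈ 0.53305 - 8.4853*I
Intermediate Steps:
N(y) = -⅒
Z(s, S) = (S + s)/(165 + s)
w = 26 (w = 1 + 25 = 26)
x(q) = 6*I*√2 (x(q) = √(-2 - 70) = √(-72) = 6*I*√2)
Z(N(-9), 88) - x(w) = (88 - ⅒)/(165 - ⅒) - 6*I*√2 = (879/10)/(1649/10) - 6*I*√2 = (10/1649)*(879/10) - 6*I*√2 = 879/1649 - 6*I*√2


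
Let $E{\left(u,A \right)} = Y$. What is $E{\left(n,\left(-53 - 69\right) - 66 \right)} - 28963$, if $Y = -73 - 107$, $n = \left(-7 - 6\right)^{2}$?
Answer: $-29143$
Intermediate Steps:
$n = 169$ ($n = \left(-13\right)^{2} = 169$)
$Y = -180$ ($Y = -73 - 107 = -180$)
$E{\left(u,A \right)} = -180$
$E{\left(n,\left(-53 - 69\right) - 66 \right)} - 28963 = -180 - 28963 = -29143$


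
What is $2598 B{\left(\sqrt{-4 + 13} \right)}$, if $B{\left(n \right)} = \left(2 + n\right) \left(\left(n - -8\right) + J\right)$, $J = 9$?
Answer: $259800$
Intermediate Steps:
$B{\left(n \right)} = \left(2 + n\right) \left(17 + n\right)$ ($B{\left(n \right)} = \left(2 + n\right) \left(\left(n - -8\right) + 9\right) = \left(2 + n\right) \left(\left(n + 8\right) + 9\right) = \left(2 + n\right) \left(\left(8 + n\right) + 9\right) = \left(2 + n\right) \left(17 + n\right)$)
$2598 B{\left(\sqrt{-4 + 13} \right)} = 2598 \left(34 + \left(\sqrt{-4 + 13}\right)^{2} + 19 \sqrt{-4 + 13}\right) = 2598 \left(34 + \left(\sqrt{9}\right)^{2} + 19 \sqrt{9}\right) = 2598 \left(34 + 3^{2} + 19 \cdot 3\right) = 2598 \left(34 + 9 + 57\right) = 2598 \cdot 100 = 259800$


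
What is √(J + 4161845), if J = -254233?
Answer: 2*√976903 ≈ 1976.8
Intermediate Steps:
√(J + 4161845) = √(-254233 + 4161845) = √3907612 = 2*√976903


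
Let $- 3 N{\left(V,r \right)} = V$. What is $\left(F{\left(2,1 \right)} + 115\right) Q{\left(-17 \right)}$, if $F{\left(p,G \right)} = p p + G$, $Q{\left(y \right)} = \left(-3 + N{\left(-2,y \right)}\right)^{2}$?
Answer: $\frac{1960}{3} \approx 653.33$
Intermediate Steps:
$N{\left(V,r \right)} = - \frac{V}{3}$
$Q{\left(y \right)} = \frac{49}{9}$ ($Q{\left(y \right)} = \left(-3 - - \frac{2}{3}\right)^{2} = \left(-3 + \frac{2}{3}\right)^{2} = \left(- \frac{7}{3}\right)^{2} = \frac{49}{9}$)
$F{\left(p,G \right)} = G + p^{2}$ ($F{\left(p,G \right)} = p^{2} + G = G + p^{2}$)
$\left(F{\left(2,1 \right)} + 115\right) Q{\left(-17 \right)} = \left(\left(1 + 2^{2}\right) + 115\right) \frac{49}{9} = \left(\left(1 + 4\right) + 115\right) \frac{49}{9} = \left(5 + 115\right) \frac{49}{9} = 120 \cdot \frac{49}{9} = \frac{1960}{3}$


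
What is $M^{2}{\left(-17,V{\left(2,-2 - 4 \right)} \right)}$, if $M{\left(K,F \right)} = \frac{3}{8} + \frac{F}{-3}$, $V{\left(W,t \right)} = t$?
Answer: $\frac{361}{64} \approx 5.6406$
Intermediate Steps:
$M{\left(K,F \right)} = \frac{3}{8} - \frac{F}{3}$ ($M{\left(K,F \right)} = 3 \cdot \frac{1}{8} + F \left(- \frac{1}{3}\right) = \frac{3}{8} - \frac{F}{3}$)
$M^{2}{\left(-17,V{\left(2,-2 - 4 \right)} \right)} = \left(\frac{3}{8} - \frac{-2 - 4}{3}\right)^{2} = \left(\frac{3}{8} - -2\right)^{2} = \left(\frac{3}{8} + 2\right)^{2} = \left(\frac{19}{8}\right)^{2} = \frac{361}{64}$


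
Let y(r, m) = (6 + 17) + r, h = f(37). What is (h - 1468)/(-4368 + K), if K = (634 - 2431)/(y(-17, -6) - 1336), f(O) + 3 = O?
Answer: 635740/1935881 ≈ 0.32840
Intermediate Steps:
f(O) = -3 + O
h = 34 (h = -3 + 37 = 34)
y(r, m) = 23 + r
K = 1797/1330 (K = (634 - 2431)/((23 - 17) - 1336) = -1797/(6 - 1336) = -1797/(-1330) = -1797*(-1/1330) = 1797/1330 ≈ 1.3511)
(h - 1468)/(-4368 + K) = (34 - 1468)/(-4368 + 1797/1330) = -1434/(-5807643/1330) = -1434*(-1330/5807643) = 635740/1935881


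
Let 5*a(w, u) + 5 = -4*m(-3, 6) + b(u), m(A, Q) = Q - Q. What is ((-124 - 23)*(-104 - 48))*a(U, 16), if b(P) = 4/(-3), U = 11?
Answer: -141512/5 ≈ -28302.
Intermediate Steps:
m(A, Q) = 0
b(P) = -4/3 (b(P) = 4*(-1/3) = -4/3)
a(w, u) = -19/15 (a(w, u) = -1 + (-4*0 - 4/3)/5 = -1 + (0 - 4/3)/5 = -1 + (1/5)*(-4/3) = -1 - 4/15 = -19/15)
((-124 - 23)*(-104 - 48))*a(U, 16) = ((-124 - 23)*(-104 - 48))*(-19/15) = -147*(-152)*(-19/15) = 22344*(-19/15) = -141512/5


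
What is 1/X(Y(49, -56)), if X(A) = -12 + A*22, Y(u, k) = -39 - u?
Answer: -1/1948 ≈ -0.00051335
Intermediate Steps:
X(A) = -12 + 22*A
1/X(Y(49, -56)) = 1/(-12 + 22*(-39 - 1*49)) = 1/(-12 + 22*(-39 - 49)) = 1/(-12 + 22*(-88)) = 1/(-12 - 1936) = 1/(-1948) = -1/1948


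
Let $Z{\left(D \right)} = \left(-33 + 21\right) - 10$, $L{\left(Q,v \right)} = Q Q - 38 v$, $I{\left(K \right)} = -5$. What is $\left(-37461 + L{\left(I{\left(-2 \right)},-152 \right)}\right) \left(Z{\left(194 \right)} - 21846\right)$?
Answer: $692340880$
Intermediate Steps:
$L{\left(Q,v \right)} = Q^{2} - 38 v$
$Z{\left(D \right)} = -22$ ($Z{\left(D \right)} = -12 - 10 = -22$)
$\left(-37461 + L{\left(I{\left(-2 \right)},-152 \right)}\right) \left(Z{\left(194 \right)} - 21846\right) = \left(-37461 + \left(\left(-5\right)^{2} - -5776\right)\right) \left(-22 - 21846\right) = \left(-37461 + \left(25 + 5776\right)\right) \left(-21868\right) = \left(-37461 + 5801\right) \left(-21868\right) = \left(-31660\right) \left(-21868\right) = 692340880$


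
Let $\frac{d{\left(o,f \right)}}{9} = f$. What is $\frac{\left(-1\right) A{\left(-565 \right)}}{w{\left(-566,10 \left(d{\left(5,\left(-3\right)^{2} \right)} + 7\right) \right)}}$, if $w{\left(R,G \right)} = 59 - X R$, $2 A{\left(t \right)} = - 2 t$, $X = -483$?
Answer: $\frac{565}{273319} \approx 0.0020672$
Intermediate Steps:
$d{\left(o,f \right)} = 9 f$
$A{\left(t \right)} = - t$ ($A{\left(t \right)} = \frac{\left(-2\right) t}{2} = - t$)
$w{\left(R,G \right)} = 59 + 483 R$ ($w{\left(R,G \right)} = 59 - - 483 R = 59 + 483 R$)
$\frac{\left(-1\right) A{\left(-565 \right)}}{w{\left(-566,10 \left(d{\left(5,\left(-3\right)^{2} \right)} + 7\right) \right)}} = \frac{\left(-1\right) \left(\left(-1\right) \left(-565\right)\right)}{59 + 483 \left(-566\right)} = \frac{\left(-1\right) 565}{59 - 273378} = - \frac{565}{-273319} = \left(-565\right) \left(- \frac{1}{273319}\right) = \frac{565}{273319}$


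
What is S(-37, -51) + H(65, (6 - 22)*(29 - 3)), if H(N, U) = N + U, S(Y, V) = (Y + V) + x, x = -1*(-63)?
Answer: -376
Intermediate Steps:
x = 63
S(Y, V) = 63 + V + Y (S(Y, V) = (Y + V) + 63 = (V + Y) + 63 = 63 + V + Y)
S(-37, -51) + H(65, (6 - 22)*(29 - 3)) = (63 - 51 - 37) + (65 + (6 - 22)*(29 - 3)) = -25 + (65 - 16*26) = -25 + (65 - 416) = -25 - 351 = -376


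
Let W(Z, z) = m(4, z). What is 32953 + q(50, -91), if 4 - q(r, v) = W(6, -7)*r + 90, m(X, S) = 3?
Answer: 32717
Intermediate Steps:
W(Z, z) = 3
q(r, v) = -86 - 3*r (q(r, v) = 4 - (3*r + 90) = 4 - (90 + 3*r) = 4 + (-90 - 3*r) = -86 - 3*r)
32953 + q(50, -91) = 32953 + (-86 - 3*50) = 32953 + (-86 - 150) = 32953 - 236 = 32717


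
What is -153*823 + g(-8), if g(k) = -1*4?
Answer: -125923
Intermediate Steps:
g(k) = -4
-153*823 + g(-8) = -153*823 - 4 = -125919 - 4 = -125923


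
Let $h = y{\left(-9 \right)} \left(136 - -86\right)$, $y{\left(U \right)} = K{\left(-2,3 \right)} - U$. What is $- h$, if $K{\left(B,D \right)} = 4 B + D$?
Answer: $-888$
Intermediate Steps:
$K{\left(B,D \right)} = D + 4 B$
$y{\left(U \right)} = -5 - U$ ($y{\left(U \right)} = \left(3 + 4 \left(-2\right)\right) - U = \left(3 - 8\right) - U = -5 - U$)
$h = 888$ ($h = \left(-5 - -9\right) \left(136 - -86\right) = \left(-5 + 9\right) \left(136 + 86\right) = 4 \cdot 222 = 888$)
$- h = \left(-1\right) 888 = -888$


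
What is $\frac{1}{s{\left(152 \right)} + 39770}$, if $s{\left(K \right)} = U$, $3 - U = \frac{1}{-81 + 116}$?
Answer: $\frac{35}{1392054} \approx 2.5143 \cdot 10^{-5}$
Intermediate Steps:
$U = \frac{104}{35}$ ($U = 3 - \frac{1}{-81 + 116} = 3 - \frac{1}{35} = \frac{104}{35} \approx 2.9714$)
$s{\left(K \right)} = \frac{104}{35}$
$\frac{1}{s{\left(152 \right)} + 39770} = \frac{1}{\frac{104}{35} + 39770} = \frac{1}{\frac{1392054}{35}} = \frac{35}{1392054}$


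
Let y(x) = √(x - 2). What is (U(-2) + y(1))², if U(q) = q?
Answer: (2 - I)² ≈ 3.0 - 4.0*I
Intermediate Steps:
y(x) = √(-2 + x)
(U(-2) + y(1))² = (-2 + √(-2 + 1))² = (-2 + √(-1))² = (-2 + I)²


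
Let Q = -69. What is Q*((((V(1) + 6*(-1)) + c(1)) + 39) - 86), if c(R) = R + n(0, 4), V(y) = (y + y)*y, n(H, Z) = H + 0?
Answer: 3450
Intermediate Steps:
n(H, Z) = H
V(y) = 2*y² (V(y) = (2*y)*y = 2*y²)
c(R) = R (c(R) = R + 0 = R)
Q*((((V(1) + 6*(-1)) + c(1)) + 39) - 86) = -69*((((2*1² + 6*(-1)) + 1) + 39) - 86) = -69*((((2*1 - 6) + 1) + 39) - 86) = -69*((((2 - 6) + 1) + 39) - 86) = -69*(((-4 + 1) + 39) - 86) = -69*((-3 + 39) - 86) = -69*(36 - 86) = -69*(-50) = 3450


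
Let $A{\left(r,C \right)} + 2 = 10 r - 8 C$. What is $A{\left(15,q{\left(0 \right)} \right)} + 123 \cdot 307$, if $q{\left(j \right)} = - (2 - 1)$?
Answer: $37917$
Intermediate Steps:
$q{\left(j \right)} = -1$ ($q{\left(j \right)} = \left(-1\right) 1 = -1$)
$A{\left(r,C \right)} = -2 - 8 C + 10 r$ ($A{\left(r,C \right)} = -2 - \left(- 10 r + 8 C\right) = -2 - 8 C + 10 r$)
$A{\left(15,q{\left(0 \right)} \right)} + 123 \cdot 307 = \left(-2 - -8 + 10 \cdot 15\right) + 123 \cdot 307 = \left(-2 + 8 + 150\right) + 37761 = 156 + 37761 = 37917$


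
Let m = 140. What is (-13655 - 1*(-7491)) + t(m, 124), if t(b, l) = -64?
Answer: -6228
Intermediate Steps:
(-13655 - 1*(-7491)) + t(m, 124) = (-13655 - 1*(-7491)) - 64 = (-13655 + 7491) - 64 = -6164 - 64 = -6228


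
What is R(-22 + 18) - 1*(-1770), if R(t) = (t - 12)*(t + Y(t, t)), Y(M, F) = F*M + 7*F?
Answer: 2026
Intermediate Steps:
Y(M, F) = 7*F + F*M
R(t) = (-12 + t)*(t + t*(7 + t)) (R(t) = (t - 12)*(t + t*(7 + t)) = (-12 + t)*(t + t*(7 + t)))
R(-22 + 18) - 1*(-1770) = (-22 + 18)*(-96 + (-22 + 18)² - 4*(-22 + 18)) - 1*(-1770) = -4*(-96 + (-4)² - 4*(-4)) + 1770 = -4*(-96 + 16 + 16) + 1770 = -4*(-64) + 1770 = 256 + 1770 = 2026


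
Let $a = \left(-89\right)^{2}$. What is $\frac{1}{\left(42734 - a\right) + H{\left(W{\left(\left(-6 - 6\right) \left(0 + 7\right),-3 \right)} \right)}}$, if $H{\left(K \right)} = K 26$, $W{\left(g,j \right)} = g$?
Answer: $\frac{1}{32629} \approx 3.0648 \cdot 10^{-5}$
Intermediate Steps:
$a = 7921$
$H{\left(K \right)} = 26 K$
$\frac{1}{\left(42734 - a\right) + H{\left(W{\left(\left(-6 - 6\right) \left(0 + 7\right),-3 \right)} \right)}} = \frac{1}{\left(42734 - 7921\right) + 26 \left(-6 - 6\right) \left(0 + 7\right)} = \frac{1}{\left(42734 - 7921\right) + 26 \left(\left(-12\right) 7\right)} = \frac{1}{34813 + 26 \left(-84\right)} = \frac{1}{34813 - 2184} = \frac{1}{32629}$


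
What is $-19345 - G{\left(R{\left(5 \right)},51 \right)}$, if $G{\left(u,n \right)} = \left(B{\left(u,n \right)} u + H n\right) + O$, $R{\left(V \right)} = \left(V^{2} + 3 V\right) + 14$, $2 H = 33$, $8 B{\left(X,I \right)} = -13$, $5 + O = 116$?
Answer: $- \frac{80839}{4} \approx -20210.0$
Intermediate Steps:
$O = 111$ ($O = -5 + 116 = 111$)
$B{\left(X,I \right)} = - \frac{13}{8}$ ($B{\left(X,I \right)} = \frac{1}{8} \left(-13\right) = - \frac{13}{8}$)
$H = \frac{33}{2}$ ($H = \frac{1}{2} \cdot 33 = \frac{33}{2} \approx 16.5$)
$R{\left(V \right)} = 14 + V^{2} + 3 V$
$G{\left(u,n \right)} = 111 - \frac{13 u}{8} + \frac{33 n}{2}$ ($G{\left(u,n \right)} = \left(- \frac{13 u}{8} + \frac{33 n}{2}\right) + 111 = 111 - \frac{13 u}{8} + \frac{33 n}{2}$)
$-19345 - G{\left(R{\left(5 \right)},51 \right)} = -19345 - \left(111 - \frac{13 \left(14 + 5^{2} + 3 \cdot 5\right)}{8} + \frac{33}{2} \cdot 51\right) = -19345 - \left(111 - \frac{13 \left(14 + 25 + 15\right)}{8} + \frac{1683}{2}\right) = -19345 - \left(111 - \frac{351}{4} + \frac{1683}{2}\right) = -19345 - \frac{3459}{4} = - \frac{80839}{4}$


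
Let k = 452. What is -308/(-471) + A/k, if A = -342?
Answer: -10933/106446 ≈ -0.10271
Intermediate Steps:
-308/(-471) + A/k = -308/(-471) - 342/452 = -308*(-1/471) - 342*1/452 = 308/471 - 171/226 = -10933/106446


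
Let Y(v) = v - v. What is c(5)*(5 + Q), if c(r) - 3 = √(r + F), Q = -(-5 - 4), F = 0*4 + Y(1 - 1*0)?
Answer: 42 + 14*√5 ≈ 73.305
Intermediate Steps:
Y(v) = 0
F = 0 (F = 0*4 + 0 = 0 + 0 = 0)
Q = 9 (Q = -1*(-9) = 9)
c(r) = 3 + √r (c(r) = 3 + √(r + 0) = 3 + √r)
c(5)*(5 + Q) = (3 + √5)*(5 + 9) = (3 + √5)*14 = 42 + 14*√5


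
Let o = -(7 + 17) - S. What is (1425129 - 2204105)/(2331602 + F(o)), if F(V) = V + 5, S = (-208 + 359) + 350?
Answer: -389488/1165541 ≈ -0.33417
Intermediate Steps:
S = 501 (S = 151 + 350 = 501)
o = -525 (o = -(7 + 17) - 1*501 = -1*24 - 501 = -24 - 501 = -525)
F(V) = 5 + V
(1425129 - 2204105)/(2331602 + F(o)) = (1425129 - 2204105)/(2331602 + (5 - 525)) = -778976/(2331602 - 520) = -778976/2331082 = -778976*1/2331082 = -389488/1165541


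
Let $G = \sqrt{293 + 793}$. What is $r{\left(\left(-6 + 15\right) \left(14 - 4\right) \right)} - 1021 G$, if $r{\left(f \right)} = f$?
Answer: $90 - 1021 \sqrt{1086} \approx -33557.0$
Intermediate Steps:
$G = \sqrt{1086} \approx 32.955$
$r{\left(\left(-6 + 15\right) \left(14 - 4\right) \right)} - 1021 G = \left(-6 + 15\right) \left(14 - 4\right) - 1021 \sqrt{1086} = 9 \cdot 10 - 1021 \sqrt{1086} = 90 - 1021 \sqrt{1086}$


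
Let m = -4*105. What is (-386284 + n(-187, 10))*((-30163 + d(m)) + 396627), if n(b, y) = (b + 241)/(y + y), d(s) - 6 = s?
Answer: -141398269865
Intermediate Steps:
m = -420
d(s) = 6 + s
n(b, y) = (241 + b)/(2*y) (n(b, y) = (241 + b)/((2*y)) = (241 + b)*(1/(2*y)) = (241 + b)/(2*y))
(-386284 + n(-187, 10))*((-30163 + d(m)) + 396627) = (-386284 + (½)*(241 - 187)/10)*((-30163 + (6 - 420)) + 396627) = (-386284 + (½)*(⅒)*54)*((-30163 - 414) + 396627) = (-386284 + 27/10)*(-30577 + 396627) = -3862813/10*366050 = -141398269865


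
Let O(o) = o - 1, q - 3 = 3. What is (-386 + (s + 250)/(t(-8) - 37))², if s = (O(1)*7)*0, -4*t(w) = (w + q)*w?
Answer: 258437776/1681 ≈ 1.5374e+5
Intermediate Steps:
q = 6 (q = 3 + 3 = 6)
O(o) = -1 + o
t(w) = -w*(6 + w)/4 (t(w) = -(w + 6)*w/4 = -(6 + w)*w/4 = -w*(6 + w)/4)
s = 0 (s = ((-1 + 1)*7)*0 = (0*7)*0 = 0*0 = 0)
(-386 + (s + 250)/(t(-8) - 37))² = (-386 + (0 + 250)/(-¼*(-8)*(6 - 8) - 37))² = (-386 + 250/(-¼*(-8)*(-2) - 37))² = (-386 + 250/(-4 - 37))² = (-386 + 250/(-41))² = (-386 + 250*(-1/41))² = (-386 - 250/41)² = (-16076/41)² = 258437776/1681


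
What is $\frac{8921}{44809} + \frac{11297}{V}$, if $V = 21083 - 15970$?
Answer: $\frac{551820346}{229108417} \approx 2.4086$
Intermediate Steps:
$V = 5113$ ($V = 21083 - 15970 = 5113$)
$\frac{8921}{44809} + \frac{11297}{V} = \frac{8921}{44809} + \frac{11297}{5113} = \frac{551820346}{229108417}$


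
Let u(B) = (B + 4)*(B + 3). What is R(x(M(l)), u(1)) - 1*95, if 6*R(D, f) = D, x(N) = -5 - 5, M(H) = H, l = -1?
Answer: -290/3 ≈ -96.667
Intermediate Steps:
u(B) = (3 + B)*(4 + B) (u(B) = (4 + B)*(3 + B) = (3 + B)*(4 + B))
x(N) = -10
R(D, f) = D/6
R(x(M(l)), u(1)) - 1*95 = (⅙)*(-10) - 1*95 = -5/3 - 95 = -290/3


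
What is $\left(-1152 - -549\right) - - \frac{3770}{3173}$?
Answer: $- \frac{1909549}{3173} \approx -601.81$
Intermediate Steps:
$\left(-1152 - -549\right) - - \frac{3770}{3173} = \left(-1152 + 549\right) - \left(-3770\right) \frac{1}{3173} = -603 - - \frac{3770}{3173} = -603 + \frac{3770}{3173} = - \frac{1909549}{3173}$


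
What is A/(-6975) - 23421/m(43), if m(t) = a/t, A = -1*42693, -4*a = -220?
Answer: -468146354/25575 ≈ -18305.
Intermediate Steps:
a = 55 (a = -¼*(-220) = 55)
A = -42693
m(t) = 55/t
A/(-6975) - 23421/m(43) = -42693/(-6975) - 23421/(55/43) = -42693*(-1/6975) - 23421/(55*(1/43)) = 14231/2325 - 23421/55/43 = 14231/2325 - 23421*43/55 = 14231/2325 - 1007103/55 = -468146354/25575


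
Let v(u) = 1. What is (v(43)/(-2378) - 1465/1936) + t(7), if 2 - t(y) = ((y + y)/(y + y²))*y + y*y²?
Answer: -790720449/2301904 ≈ -343.51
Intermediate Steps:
t(y) = 2 - y³ - 2*y²/(y + y²) (t(y) = 2 - (((y + y)/(y + y²))*y + y*y²) = 2 - (((2*y)/(y + y²))*y + y³) = 2 - ((2*y/(y + y²))*y + y³) = 2 - (2*y²/(y + y²) + y³) = 2 - (y³ + 2*y²/(y + y²)) = 2 + (-y³ - 2*y²/(y + y²)) = 2 - y³ - 2*y²/(y + y²))
(v(43)/(-2378) - 1465/1936) + t(7) = (1/(-2378) - 1465/1936) + (2 - 1*7³ - 1*7⁴)/(1 + 7) = (1*(-1/2378) - 1465*1/1936) + (2 - 1*343 - 1*2401)/8 = (-1/2378 - 1465/1936) + (2 - 343 - 2401)/8 = -1742853/2301904 + (⅛)*(-2742) = -1742853/2301904 - 1371/4 = -790720449/2301904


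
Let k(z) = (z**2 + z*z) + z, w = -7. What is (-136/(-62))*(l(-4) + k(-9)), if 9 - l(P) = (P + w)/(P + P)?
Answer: 21845/62 ≈ 352.34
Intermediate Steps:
l(P) = 9 - (-7 + P)/(2*P) (l(P) = 9 - (P - 7)/(P + P) = 9 - (-7 + P)/(2*P))
k(z) = z + 2*z**2 (k(z) = (z**2 + z**2) + z = 2*z**2 + z = z + 2*z**2)
(-136/(-62))*(l(-4) + k(-9)) = (-136/(-62))*((1/2)*(7 + 17*(-4))/(-4) - 9*(1 + 2*(-9))) = (-136*(-1/62))*((1/2)*(-1/4)*(7 - 68) - 9*(1 - 18)) = 68*((1/2)*(-1/4)*(-61) - 9*(-17))/31 = 68*(61/8 + 153)/31 = (68/31)*(1285/8) = 21845/62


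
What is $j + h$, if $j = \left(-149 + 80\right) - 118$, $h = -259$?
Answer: $-446$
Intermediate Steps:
$j = -187$ ($j = -69 - 118 = -187$)
$j + h = -187 - 259 = -446$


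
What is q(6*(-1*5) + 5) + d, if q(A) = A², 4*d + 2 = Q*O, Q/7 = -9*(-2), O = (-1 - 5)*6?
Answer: -1019/2 ≈ -509.50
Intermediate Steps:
O = -36 (O = -6*6 = -36)
Q = 126 (Q = 7*(-9*(-2)) = 7*18 = 126)
d = -2269/2 (d = -½ + (126*(-36))/4 = -½ + (¼)*(-4536) = -½ - 1134 = -2269/2 ≈ -1134.5)
q(6*(-1*5) + 5) + d = (6*(-1*5) + 5)² - 2269/2 = (6*(-5) + 5)² - 2269/2 = (-30 + 5)² - 2269/2 = (-25)² - 2269/2 = 625 - 2269/2 = -1019/2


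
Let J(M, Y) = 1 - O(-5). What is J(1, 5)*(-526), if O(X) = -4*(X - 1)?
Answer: 12098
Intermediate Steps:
O(X) = 4 - 4*X (O(X) = -4*(-1 + X) = 4 - 4*X)
J(M, Y) = -23 (J(M, Y) = 1 - (4 - 4*(-5)) = 1 - (4 + 20) = 1 - 1*24 = 1 - 24 = -23)
J(1, 5)*(-526) = -23*(-526) = 12098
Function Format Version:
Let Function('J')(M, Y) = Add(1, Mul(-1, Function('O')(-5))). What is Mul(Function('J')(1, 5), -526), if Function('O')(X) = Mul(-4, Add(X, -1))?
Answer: 12098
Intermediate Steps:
Function('O')(X) = Add(4, Mul(-4, X)) (Function('O')(X) = Mul(-4, Add(-1, X)) = Add(4, Mul(-4, X)))
Function('J')(M, Y) = -23 (Function('J')(M, Y) = Add(1, Mul(-1, Add(4, Mul(-4, -5)))) = Add(1, Mul(-1, Add(4, 20))) = Add(1, Mul(-1, 24)) = Add(1, -24) = -23)
Mul(Function('J')(1, 5), -526) = Mul(-23, -526) = 12098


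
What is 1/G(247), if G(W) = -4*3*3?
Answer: -1/36 ≈ -0.027778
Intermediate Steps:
G(W) = -36 (G(W) = -12*3 = -36)
1/G(247) = 1/(-36) = -1/36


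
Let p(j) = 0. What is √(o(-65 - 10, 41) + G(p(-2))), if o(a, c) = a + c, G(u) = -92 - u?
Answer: 3*I*√14 ≈ 11.225*I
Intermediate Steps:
√(o(-65 - 10, 41) + G(p(-2))) = √(((-65 - 10) + 41) + (-92 - 1*0)) = √((-75 + 41) + (-92 + 0)) = √(-34 - 92) = √(-126) = 3*I*√14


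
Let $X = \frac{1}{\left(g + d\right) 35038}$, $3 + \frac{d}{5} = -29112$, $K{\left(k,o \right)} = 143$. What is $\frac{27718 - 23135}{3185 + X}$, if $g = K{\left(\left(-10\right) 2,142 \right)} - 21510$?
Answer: $\frac{26807405127068}{18630064440259} \approx 1.4389$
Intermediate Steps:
$d = -145575$ ($d = -15 + 5 \left(-29112\right) = -15 - 145560 = -145575$)
$g = -21367$ ($g = 143 - 21510 = -21367$)
$X = - \frac{1}{5849313796}$ ($X = \frac{1}{\left(-21367 - 145575\right) 35038} = \frac{1}{-166942} \cdot \frac{1}{35038} = \left(- \frac{1}{166942}\right) \frac{1}{35038} = - \frac{1}{5849313796} \approx -1.7096 \cdot 10^{-10}$)
$\frac{27718 - 23135}{3185 + X} = \frac{27718 - 23135}{3185 - \frac{1}{5849313796}} = \frac{4583}{\frac{18630064440259}{5849313796}} = 4583 \cdot \frac{5849313796}{18630064440259} = \frac{26807405127068}{18630064440259}$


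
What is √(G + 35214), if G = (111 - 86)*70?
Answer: 2*√9241 ≈ 192.26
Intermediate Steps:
G = 1750 (G = 25*70 = 1750)
√(G + 35214) = √(1750 + 35214) = √36964 = 2*√9241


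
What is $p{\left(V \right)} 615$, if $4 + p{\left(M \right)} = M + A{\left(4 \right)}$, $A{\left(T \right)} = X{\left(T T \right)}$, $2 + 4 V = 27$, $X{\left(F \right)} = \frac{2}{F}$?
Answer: $\frac{11685}{8} \approx 1460.6$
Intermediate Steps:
$V = \frac{25}{4}$ ($V = - \frac{1}{2} + \frac{1}{4} \cdot 27 = - \frac{1}{2} + \frac{27}{4} = \frac{25}{4} \approx 6.25$)
$A{\left(T \right)} = \frac{2}{T^{2}}$ ($A{\left(T \right)} = \frac{2}{T T} = \frac{2}{T^{2}}$)
$p{\left(M \right)} = - \frac{31}{8} + M$ ($p{\left(M \right)} = -4 + \left(M + \frac{2}{16}\right) = -4 + \left(M + 2 \cdot \frac{1}{16}\right) = -4 + \left(M + \frac{1}{8}\right) = -4 + \left(\frac{1}{8} + M\right) = - \frac{31}{8} + M$)
$p{\left(V \right)} 615 = \left(- \frac{31}{8} + \frac{25}{4}\right) 615 = \frac{19}{8} \cdot 615 = \frac{11685}{8}$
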